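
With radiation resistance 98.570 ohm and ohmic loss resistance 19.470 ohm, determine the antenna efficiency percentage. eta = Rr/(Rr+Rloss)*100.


eta = 98.570 / (98.570 + 19.470) * 100 = 83.51%

83.51%


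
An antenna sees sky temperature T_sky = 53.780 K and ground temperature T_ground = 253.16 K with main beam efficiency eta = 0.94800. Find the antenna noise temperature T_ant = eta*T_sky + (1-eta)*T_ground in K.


T_ant = 0.94800 * 53.780 + (1 - 0.94800) * 253.16 = 64.15 K

64.15 K


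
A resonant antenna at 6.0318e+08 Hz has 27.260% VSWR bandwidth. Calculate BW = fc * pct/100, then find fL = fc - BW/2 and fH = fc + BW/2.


BW = 6.0318e+08 * 27.260/100 = 1.644269e+08 Hz
fL = 6.0318e+08 - 1.644269e+08/2 = 5.210e+08 Hz
fH = 6.0318e+08 + 1.644269e+08/2 = 6.854e+08 Hz

BW=1.644e+08 Hz, fL=5.210e+08 Hz, fH=6.854e+08 Hz


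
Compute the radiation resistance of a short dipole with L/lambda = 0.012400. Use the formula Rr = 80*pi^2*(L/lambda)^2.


Rr = 80 * pi^2 * (0.012400)^2 = 80 * 9.869604 * 1.537600e-04 = 0.1214 ohm

0.1214 ohm


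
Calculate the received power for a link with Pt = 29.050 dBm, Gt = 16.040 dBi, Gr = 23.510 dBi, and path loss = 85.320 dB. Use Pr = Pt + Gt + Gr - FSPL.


Pr = 29.050 + 16.040 + 23.510 - 85.320 = -16.72 dBm

-16.72 dBm


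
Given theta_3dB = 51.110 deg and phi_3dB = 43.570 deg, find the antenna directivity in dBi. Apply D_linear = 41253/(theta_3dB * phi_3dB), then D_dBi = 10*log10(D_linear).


D_linear = 41253 / (51.110 * 43.570) = 18.52517
D_dBi = 10 * log10(18.52517) = 12.68 dBi

12.68 dBi


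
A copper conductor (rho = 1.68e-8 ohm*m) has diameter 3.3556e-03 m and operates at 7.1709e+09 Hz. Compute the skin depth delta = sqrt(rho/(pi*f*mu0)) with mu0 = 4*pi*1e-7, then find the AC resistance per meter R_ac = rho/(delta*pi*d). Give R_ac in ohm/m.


delta = sqrt(1.68e-8 / (pi * 7.1709e+09 * 4*pi*1e-7)) = 7.703497e-07 m
R_ac = 1.68e-8 / (7.703497e-07 * pi * 3.3556e-03) = 2.069 ohm/m

2.069 ohm/m


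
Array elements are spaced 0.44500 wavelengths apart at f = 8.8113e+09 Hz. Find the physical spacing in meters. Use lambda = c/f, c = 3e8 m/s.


lambda = c / f = 3.0000e+08 / 8.8113e+09 = 0.03404719 m
d = 0.44500 * 0.03404719 = 0.01515 m

0.01515 m


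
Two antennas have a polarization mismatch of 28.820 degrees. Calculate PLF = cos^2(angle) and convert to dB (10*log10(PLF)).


PLF_linear = cos^2(28.820 deg) = 0.7676186
PLF_dB = 10 * log10(0.7676186) = -1.149 dB

-1.149 dB


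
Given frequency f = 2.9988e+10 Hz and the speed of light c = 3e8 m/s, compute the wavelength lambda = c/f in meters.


lambda = c / f = 3.0000e+08 / 2.9988e+10 = 0.01000 m

0.01000 m


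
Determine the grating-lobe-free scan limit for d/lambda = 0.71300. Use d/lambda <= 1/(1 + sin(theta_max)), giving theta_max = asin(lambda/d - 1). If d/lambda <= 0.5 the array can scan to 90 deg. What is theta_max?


lambda/d - 1 = 1/0.71300 - 1 = 0.4025245
theta_max = asin(0.4025245) = 23.74 deg

23.74 deg


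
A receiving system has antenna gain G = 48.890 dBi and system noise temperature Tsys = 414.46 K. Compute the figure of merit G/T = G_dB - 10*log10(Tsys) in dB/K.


G/T = 48.890 - 10*log10(414.46) = 48.890 - 26.17483 = 22.72 dB/K

22.72 dB/K


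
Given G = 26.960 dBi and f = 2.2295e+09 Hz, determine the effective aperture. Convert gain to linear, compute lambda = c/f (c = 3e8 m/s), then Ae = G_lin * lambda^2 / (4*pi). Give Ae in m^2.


lambda = c / f = 3.0000e+08 / 2.2295e+09 = 0.1345593 m
G_linear = 10^(26.960/10) = 496.5923
Ae = G_linear * lambda^2 / (4*pi) = 496.5923 * 0.1345593^2 / (4*pi) = 0.7155 m^2

0.7155 m^2


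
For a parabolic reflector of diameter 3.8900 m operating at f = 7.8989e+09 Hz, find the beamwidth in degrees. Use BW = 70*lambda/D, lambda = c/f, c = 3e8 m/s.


lambda = c / f = 3.0000e+08 / 7.8989e+09 = 0.03797997 m
BW = 70 * 0.03797997 / 3.8900 = 0.6834 deg

0.6834 deg


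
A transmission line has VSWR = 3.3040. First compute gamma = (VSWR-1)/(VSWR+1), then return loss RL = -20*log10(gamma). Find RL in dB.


gamma = (3.3040 - 1) / (3.3040 + 1) = 0.5353160
RL = -20 * log10(0.5353160) = 5.428 dB

5.428 dB


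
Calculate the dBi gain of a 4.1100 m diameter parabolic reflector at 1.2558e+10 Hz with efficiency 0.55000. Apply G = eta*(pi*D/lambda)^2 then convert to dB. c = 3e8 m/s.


lambda = c / f = 3.0000e+08 / 1.2558e+10 = 0.02388915 m
G_linear = 0.55000 * (pi * 4.1100 / 0.02388915)^2 = 160673.7
G_dBi = 10 * log10(160673.7) = 52.06 dBi

52.06 dBi


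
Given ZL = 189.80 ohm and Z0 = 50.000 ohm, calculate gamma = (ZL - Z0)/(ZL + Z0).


gamma = (189.80 - 50.000) / (189.80 + 50.000) = 0.5830

0.5830


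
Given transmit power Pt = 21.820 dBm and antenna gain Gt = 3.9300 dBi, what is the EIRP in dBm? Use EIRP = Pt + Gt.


EIRP = Pt + Gt = 21.820 + 3.9300 = 25.75 dBm

25.75 dBm


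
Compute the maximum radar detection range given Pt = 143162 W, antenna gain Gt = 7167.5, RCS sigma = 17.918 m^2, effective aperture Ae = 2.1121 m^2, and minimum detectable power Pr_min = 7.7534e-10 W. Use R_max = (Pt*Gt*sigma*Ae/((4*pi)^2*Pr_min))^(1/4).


R^4 = 143162*7167.5*17.918*2.1121 / ((4*pi)^2 * 7.7534e-10) = 3.171667e+17
R_max = 3.171667e+17^0.25 = 23731 m

23731 m


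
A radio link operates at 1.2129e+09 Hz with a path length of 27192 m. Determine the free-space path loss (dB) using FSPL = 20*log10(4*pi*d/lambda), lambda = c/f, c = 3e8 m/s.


lambda = c / f = 3.0000e+08 / 1.2129e+09 = 0.2473411 m
FSPL = 20 * log10(4*pi*27192/0.2473411) = 122.8 dB

122.8 dB


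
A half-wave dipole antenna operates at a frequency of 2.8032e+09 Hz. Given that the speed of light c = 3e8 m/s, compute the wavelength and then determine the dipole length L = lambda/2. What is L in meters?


lambda = c / f = 3.0000e+08 / 2.8032e+09 = 0.1070205 m
L = lambda / 2 = 0.1070205 / 2 = 0.05351 m

0.05351 m


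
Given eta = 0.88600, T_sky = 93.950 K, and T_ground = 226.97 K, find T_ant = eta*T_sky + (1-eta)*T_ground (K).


T_ant = 0.88600 * 93.950 + (1 - 0.88600) * 226.97 = 109.1 K

109.1 K


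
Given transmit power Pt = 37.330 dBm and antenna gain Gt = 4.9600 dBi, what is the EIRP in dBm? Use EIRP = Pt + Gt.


EIRP = Pt + Gt = 37.330 + 4.9600 = 42.29 dBm

42.29 dBm


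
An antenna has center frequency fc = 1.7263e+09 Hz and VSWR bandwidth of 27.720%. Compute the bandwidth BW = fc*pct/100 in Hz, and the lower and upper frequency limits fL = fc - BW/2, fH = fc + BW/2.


BW = 1.7263e+09 * 27.720/100 = 4.785304e+08 Hz
fL = 1.7263e+09 - 4.785304e+08/2 = 1.487e+09 Hz
fH = 1.7263e+09 + 4.785304e+08/2 = 1.966e+09 Hz

BW=4.785e+08 Hz, fL=1.487e+09 Hz, fH=1.966e+09 Hz


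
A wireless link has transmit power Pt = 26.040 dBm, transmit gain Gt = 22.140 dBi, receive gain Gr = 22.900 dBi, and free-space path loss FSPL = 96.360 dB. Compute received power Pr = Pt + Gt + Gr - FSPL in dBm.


Pr = 26.040 + 22.140 + 22.900 - 96.360 = -25.28 dBm

-25.28 dBm


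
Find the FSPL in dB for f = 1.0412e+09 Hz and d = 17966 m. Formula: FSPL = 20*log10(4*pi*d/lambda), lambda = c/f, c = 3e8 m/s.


lambda = c / f = 3.0000e+08 / 1.0412e+09 = 0.2881291 m
FSPL = 20 * log10(4*pi*17966/0.2881291) = 117.9 dB

117.9 dB


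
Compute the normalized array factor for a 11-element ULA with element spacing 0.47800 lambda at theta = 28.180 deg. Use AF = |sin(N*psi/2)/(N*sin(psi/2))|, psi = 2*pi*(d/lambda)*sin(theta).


psi = 2*pi*0.47800*sin(28.180 deg) = 1.418317 rad
AF = |sin(11*1.418317/2) / (11*sin(1.418317/2))| = 0.1394

0.1394


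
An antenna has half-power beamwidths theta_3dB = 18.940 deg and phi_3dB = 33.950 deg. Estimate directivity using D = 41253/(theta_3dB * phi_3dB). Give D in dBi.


D_linear = 41253 / (18.940 * 33.950) = 64.15578
D_dBi = 10 * log10(64.15578) = 18.07 dBi

18.07 dBi


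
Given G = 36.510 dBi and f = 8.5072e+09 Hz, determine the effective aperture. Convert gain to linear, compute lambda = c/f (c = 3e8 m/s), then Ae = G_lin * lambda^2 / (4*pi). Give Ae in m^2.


lambda = c / f = 3.0000e+08 / 8.5072e+09 = 0.03526425 m
G_linear = 10^(36.510/10) = 4477.133
Ae = G_linear * lambda^2 / (4*pi) = 4477.133 * 0.03526425^2 / (4*pi) = 0.4431 m^2

0.4431 m^2


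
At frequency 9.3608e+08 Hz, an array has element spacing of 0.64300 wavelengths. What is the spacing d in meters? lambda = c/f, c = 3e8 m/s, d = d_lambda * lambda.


lambda = c / f = 3.0000e+08 / 9.3608e+08 = 0.3204854 m
d = 0.64300 * 0.3204854 = 0.2061 m

0.2061 m


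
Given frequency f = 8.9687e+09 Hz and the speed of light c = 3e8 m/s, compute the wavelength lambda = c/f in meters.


lambda = c / f = 3.0000e+08 / 8.9687e+09 = 0.03345 m

0.03345 m


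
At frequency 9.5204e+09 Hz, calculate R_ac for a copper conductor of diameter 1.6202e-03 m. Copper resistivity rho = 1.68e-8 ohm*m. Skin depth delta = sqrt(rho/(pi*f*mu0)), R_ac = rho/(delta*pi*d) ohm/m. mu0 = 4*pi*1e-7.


delta = sqrt(1.68e-8 / (pi * 9.5204e+09 * 4*pi*1e-7)) = 6.685704e-07 m
R_ac = 1.68e-8 / (6.685704e-07 * pi * 1.6202e-03) = 4.937 ohm/m

4.937 ohm/m


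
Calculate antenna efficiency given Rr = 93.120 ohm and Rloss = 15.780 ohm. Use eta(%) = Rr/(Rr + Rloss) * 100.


eta = 93.120 / (93.120 + 15.780) * 100 = 85.51%

85.51%


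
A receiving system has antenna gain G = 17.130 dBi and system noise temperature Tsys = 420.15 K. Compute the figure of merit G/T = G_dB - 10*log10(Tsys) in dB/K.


G/T = 17.130 - 10*log10(420.15) = 17.130 - 26.23404 = -9.104 dB/K

-9.104 dB/K


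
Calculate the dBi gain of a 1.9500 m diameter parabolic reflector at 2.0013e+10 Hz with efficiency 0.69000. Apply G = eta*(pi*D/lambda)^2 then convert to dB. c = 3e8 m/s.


lambda = c / f = 3.0000e+08 / 2.0013e+10 = 0.01499026 m
G_linear = 0.69000 * (pi * 1.9500 / 0.01499026)^2 = 115239.1
G_dBi = 10 * log10(115239.1) = 50.62 dBi

50.62 dBi


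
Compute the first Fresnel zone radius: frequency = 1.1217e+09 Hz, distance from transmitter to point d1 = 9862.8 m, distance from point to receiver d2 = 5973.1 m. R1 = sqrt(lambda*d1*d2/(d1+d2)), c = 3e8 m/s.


lambda = c / f = 3.0000e+08 / 1.1217e+09 = 0.2674512 m
R1 = sqrt(0.2674512 * 9862.8 * 5973.1 / (9862.8 + 5973.1)) = 31.54 m

31.54 m


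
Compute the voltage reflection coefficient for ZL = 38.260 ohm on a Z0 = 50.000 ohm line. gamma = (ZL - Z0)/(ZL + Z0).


gamma = (38.260 - 50.000) / (38.260 + 50.000) = -0.1330

-0.1330


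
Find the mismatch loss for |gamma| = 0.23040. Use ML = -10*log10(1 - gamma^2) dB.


ML = -10 * log10(1 - 0.23040^2) = -10 * log10(0.94691584) = 0.2369 dB

0.2369 dB


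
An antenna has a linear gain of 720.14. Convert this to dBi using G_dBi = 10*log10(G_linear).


G_dBi = 10 * log10(720.14) = 28.57 dBi

28.57 dBi


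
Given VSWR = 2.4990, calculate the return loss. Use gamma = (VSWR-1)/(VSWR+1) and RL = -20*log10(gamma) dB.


gamma = (2.4990 - 1) / (2.4990 + 1) = 0.4284081
RL = -20 * log10(0.4284081) = 7.363 dB

7.363 dB


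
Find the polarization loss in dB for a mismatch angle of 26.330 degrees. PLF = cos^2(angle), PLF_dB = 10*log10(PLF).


PLF_linear = cos^2(26.330 deg) = 0.8032718
PLF_dB = 10 * log10(0.8032718) = -0.9514 dB

-0.9514 dB


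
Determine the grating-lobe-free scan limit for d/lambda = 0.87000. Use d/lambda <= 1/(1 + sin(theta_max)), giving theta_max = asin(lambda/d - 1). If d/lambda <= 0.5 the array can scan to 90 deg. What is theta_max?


lambda/d - 1 = 1/0.87000 - 1 = 0.1494253
theta_max = asin(0.1494253) = 8.594 deg

8.594 deg


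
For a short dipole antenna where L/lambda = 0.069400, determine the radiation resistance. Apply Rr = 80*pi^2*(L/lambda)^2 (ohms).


Rr = 80 * pi^2 * (0.069400)^2 = 80 * 9.869604 * 4.816360e-03 = 3.803 ohm

3.803 ohm


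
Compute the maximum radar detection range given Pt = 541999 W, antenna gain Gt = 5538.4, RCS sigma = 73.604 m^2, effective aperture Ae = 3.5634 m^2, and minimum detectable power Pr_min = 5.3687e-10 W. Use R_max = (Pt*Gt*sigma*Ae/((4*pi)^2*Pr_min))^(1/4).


R^4 = 541999*5538.4*73.604*3.5634 / ((4*pi)^2 * 5.3687e-10) = 9.286668e+18
R_max = 9.286668e+18^0.25 = 55203 m

55203 m


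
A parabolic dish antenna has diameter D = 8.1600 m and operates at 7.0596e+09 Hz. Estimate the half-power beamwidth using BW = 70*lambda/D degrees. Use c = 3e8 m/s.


lambda = c / f = 3.0000e+08 / 7.0596e+09 = 0.04249533 m
BW = 70 * 0.04249533 / 8.1600 = 0.3645 deg

0.3645 deg


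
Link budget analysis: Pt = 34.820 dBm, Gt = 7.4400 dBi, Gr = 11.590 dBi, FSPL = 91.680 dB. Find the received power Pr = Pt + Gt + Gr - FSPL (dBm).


Pr = 34.820 + 7.4400 + 11.590 - 91.680 = -37.83 dBm

-37.83 dBm


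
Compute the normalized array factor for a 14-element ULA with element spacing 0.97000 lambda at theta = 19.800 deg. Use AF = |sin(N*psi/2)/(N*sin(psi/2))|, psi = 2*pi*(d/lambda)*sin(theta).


psi = 2*pi*0.97000*sin(19.800 deg) = 2.064503 rad
AF = |sin(14*2.064503/2) / (14*sin(2.064503/2))| = 0.07913

0.07913


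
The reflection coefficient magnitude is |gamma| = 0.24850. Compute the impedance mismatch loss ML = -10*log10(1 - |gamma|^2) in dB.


ML = -10 * log10(1 - 0.24850^2) = -10 * log10(0.93824775) = 0.2768 dB

0.2768 dB


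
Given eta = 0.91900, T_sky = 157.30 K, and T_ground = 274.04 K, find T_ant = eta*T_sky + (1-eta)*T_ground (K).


T_ant = 0.91900 * 157.30 + (1 - 0.91900) * 274.04 = 166.8 K

166.8 K


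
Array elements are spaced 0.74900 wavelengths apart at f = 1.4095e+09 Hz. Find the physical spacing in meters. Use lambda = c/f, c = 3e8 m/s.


lambda = c / f = 3.0000e+08 / 1.4095e+09 = 0.2128414 m
d = 0.74900 * 0.2128414 = 0.1594 m

0.1594 m


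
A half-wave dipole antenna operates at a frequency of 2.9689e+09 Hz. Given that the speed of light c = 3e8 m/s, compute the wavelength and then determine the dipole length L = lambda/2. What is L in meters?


lambda = c / f = 3.0000e+08 / 2.9689e+09 = 0.1010475 m
L = lambda / 2 = 0.1010475 / 2 = 0.05052 m

0.05052 m


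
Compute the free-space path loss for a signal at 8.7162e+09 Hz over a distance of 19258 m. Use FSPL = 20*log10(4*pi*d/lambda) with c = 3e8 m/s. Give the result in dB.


lambda = c / f = 3.0000e+08 / 8.7162e+09 = 0.03441867 m
FSPL = 20 * log10(4*pi*19258/0.03441867) = 136.9 dB

136.9 dB


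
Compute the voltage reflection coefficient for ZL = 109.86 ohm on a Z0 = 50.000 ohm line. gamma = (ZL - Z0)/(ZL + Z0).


gamma = (109.86 - 50.000) / (109.86 + 50.000) = 0.3745

0.3745


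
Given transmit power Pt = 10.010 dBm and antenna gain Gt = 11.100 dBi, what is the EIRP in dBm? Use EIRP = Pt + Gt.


EIRP = Pt + Gt = 10.010 + 11.100 = 21.11 dBm

21.11 dBm


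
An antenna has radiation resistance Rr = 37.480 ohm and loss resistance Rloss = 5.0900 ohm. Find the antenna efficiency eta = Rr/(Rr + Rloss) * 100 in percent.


eta = 37.480 / (37.480 + 5.0900) * 100 = 88.04%

88.04%


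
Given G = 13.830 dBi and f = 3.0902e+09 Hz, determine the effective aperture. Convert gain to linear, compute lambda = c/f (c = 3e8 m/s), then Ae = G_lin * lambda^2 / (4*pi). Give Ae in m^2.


lambda = c / f = 3.0000e+08 / 3.0902e+09 = 0.09708110 m
G_linear = 10^(13.830/10) = 24.15461
Ae = G_linear * lambda^2 / (4*pi) = 24.15461 * 0.09708110^2 / (4*pi) = 0.01812 m^2

0.01812 m^2


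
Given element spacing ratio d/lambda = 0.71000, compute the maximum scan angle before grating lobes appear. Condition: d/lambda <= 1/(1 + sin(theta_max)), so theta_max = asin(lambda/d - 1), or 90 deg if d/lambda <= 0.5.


lambda/d - 1 = 1/0.71000 - 1 = 0.4084507
theta_max = asin(0.4084507) = 24.11 deg

24.11 deg


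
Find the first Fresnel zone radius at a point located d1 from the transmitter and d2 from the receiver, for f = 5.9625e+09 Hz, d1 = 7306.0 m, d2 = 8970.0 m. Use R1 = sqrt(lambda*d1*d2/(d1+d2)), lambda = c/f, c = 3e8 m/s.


lambda = c / f = 3.0000e+08 / 5.9625e+09 = 0.05031447 m
R1 = sqrt(0.05031447 * 7306.0 * 8970.0 / (7306.0 + 8970.0)) = 14.23 m

14.23 m


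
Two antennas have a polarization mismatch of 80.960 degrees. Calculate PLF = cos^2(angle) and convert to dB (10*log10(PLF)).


PLF_linear = cos^2(80.960 deg) = 0.02468794
PLF_dB = 10 * log10(0.02468794) = -16.08 dB

-16.08 dB


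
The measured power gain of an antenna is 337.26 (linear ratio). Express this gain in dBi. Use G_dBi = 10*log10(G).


G_dBi = 10 * log10(337.26) = 25.28 dBi

25.28 dBi


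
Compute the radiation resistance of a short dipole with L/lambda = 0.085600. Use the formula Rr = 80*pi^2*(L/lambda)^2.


Rr = 80 * pi^2 * (0.085600)^2 = 80 * 9.869604 * 7.327360e-03 = 5.785 ohm

5.785 ohm


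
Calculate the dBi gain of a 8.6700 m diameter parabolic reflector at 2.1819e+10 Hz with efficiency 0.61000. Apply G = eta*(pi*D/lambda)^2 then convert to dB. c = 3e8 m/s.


lambda = c / f = 3.0000e+08 / 2.1819e+10 = 0.01374948 m
G_linear = 0.61000 * (pi * 8.6700 / 0.01374948)^2 = 2.393841e+06
G_dBi = 10 * log10(2.393841e+06) = 63.79 dBi

63.79 dBi


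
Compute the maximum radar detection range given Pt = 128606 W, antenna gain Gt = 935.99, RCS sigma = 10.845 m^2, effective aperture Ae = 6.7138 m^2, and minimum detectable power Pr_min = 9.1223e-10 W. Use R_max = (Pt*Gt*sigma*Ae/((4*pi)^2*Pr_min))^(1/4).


R^4 = 128606*935.99*10.845*6.7138 / ((4*pi)^2 * 9.1223e-10) = 6.084240e+16
R_max = 6.084240e+16^0.25 = 15705 m

15705 m


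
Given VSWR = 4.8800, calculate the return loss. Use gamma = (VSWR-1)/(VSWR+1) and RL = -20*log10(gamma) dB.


gamma = (4.8800 - 1) / (4.8800 + 1) = 0.6598639
RL = -20 * log10(0.6598639) = 3.611 dB

3.611 dB


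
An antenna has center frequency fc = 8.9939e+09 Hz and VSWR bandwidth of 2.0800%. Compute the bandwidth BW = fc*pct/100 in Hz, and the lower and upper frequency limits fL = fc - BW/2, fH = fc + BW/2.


BW = 8.9939e+09 * 2.0800/100 = 1.870731e+08 Hz
fL = 8.9939e+09 - 1.870731e+08/2 = 8.900e+09 Hz
fH = 8.9939e+09 + 1.870731e+08/2 = 9.087e+09 Hz

BW=1.871e+08 Hz, fL=8.900e+09 Hz, fH=9.087e+09 Hz


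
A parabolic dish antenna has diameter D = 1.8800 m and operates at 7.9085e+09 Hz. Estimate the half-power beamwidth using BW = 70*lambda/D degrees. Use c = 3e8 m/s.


lambda = c / f = 3.0000e+08 / 7.9085e+09 = 0.03793387 m
BW = 70 * 0.03793387 / 1.8800 = 1.412 deg

1.412 deg


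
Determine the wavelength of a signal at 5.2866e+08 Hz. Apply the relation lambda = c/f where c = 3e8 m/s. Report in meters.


lambda = c / f = 3.0000e+08 / 5.2866e+08 = 0.5675 m

0.5675 m


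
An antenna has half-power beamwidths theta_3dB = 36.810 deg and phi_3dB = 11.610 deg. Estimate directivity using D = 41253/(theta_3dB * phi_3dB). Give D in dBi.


D_linear = 41253 / (36.810 * 11.610) = 96.52893
D_dBi = 10 * log10(96.52893) = 19.85 dBi

19.85 dBi


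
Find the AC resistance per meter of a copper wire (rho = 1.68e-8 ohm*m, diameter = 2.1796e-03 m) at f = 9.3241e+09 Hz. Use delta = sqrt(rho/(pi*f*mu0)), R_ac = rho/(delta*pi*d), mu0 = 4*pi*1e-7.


delta = sqrt(1.68e-8 / (pi * 9.3241e+09 * 4*pi*1e-7)) = 6.755715e-07 m
R_ac = 1.68e-8 / (6.755715e-07 * pi * 2.1796e-03) = 3.632 ohm/m

3.632 ohm/m


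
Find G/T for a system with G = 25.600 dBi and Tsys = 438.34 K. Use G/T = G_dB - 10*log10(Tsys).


G/T = 25.600 - 10*log10(438.34) = 25.600 - 26.41811 = -0.8181 dB/K

-0.8181 dB/K


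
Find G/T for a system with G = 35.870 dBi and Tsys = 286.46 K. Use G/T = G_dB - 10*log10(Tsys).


G/T = 35.870 - 10*log10(286.46) = 35.870 - 24.57064 = 11.30 dB/K

11.30 dB/K


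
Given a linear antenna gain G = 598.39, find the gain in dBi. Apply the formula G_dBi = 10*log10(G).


G_dBi = 10 * log10(598.39) = 27.77 dBi

27.77 dBi


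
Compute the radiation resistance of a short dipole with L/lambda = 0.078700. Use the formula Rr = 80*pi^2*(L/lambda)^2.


Rr = 80 * pi^2 * (0.078700)^2 = 80 * 9.869604 * 6.193690e-03 = 4.890 ohm

4.890 ohm


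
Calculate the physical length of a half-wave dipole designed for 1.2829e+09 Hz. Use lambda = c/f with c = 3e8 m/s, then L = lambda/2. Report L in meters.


lambda = c / f = 3.0000e+08 / 1.2829e+09 = 0.2338452 m
L = lambda / 2 = 0.2338452 / 2 = 0.1169 m

0.1169 m


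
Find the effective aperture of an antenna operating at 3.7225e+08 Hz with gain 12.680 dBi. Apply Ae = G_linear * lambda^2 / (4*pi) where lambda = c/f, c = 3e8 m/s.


lambda = c / f = 3.0000e+08 / 3.7225e+08 = 0.8059100 m
G_linear = 10^(12.680/10) = 18.53532
Ae = G_linear * lambda^2 / (4*pi) = 18.53532 * 0.8059100^2 / (4*pi) = 0.9580 m^2

0.9580 m^2


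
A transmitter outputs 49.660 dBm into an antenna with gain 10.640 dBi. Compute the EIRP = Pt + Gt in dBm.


EIRP = Pt + Gt = 49.660 + 10.640 = 60.30 dBm

60.30 dBm


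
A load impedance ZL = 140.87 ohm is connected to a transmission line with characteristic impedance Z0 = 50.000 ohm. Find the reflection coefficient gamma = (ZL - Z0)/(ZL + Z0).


gamma = (140.87 - 50.000) / (140.87 + 50.000) = 0.4761

0.4761


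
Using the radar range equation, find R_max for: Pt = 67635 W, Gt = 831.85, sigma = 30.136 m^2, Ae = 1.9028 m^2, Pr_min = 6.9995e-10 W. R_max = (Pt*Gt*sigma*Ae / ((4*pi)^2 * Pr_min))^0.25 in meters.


R^4 = 67635*831.85*30.136*1.9028 / ((4*pi)^2 * 6.9995e-10) = 2.918828e+16
R_max = 2.918828e+16^0.25 = 13071 m

13071 m


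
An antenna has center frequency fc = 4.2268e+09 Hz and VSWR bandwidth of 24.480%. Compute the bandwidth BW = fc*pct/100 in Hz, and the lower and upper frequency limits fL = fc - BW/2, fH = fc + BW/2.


BW = 4.2268e+09 * 24.480/100 = 1.034721e+09 Hz
fL = 4.2268e+09 - 1.034721e+09/2 = 3.709e+09 Hz
fH = 4.2268e+09 + 1.034721e+09/2 = 4.744e+09 Hz

BW=1.035e+09 Hz, fL=3.709e+09 Hz, fH=4.744e+09 Hz


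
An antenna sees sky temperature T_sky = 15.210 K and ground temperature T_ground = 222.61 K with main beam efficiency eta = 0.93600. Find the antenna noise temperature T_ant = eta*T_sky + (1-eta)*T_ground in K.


T_ant = 0.93600 * 15.210 + (1 - 0.93600) * 222.61 = 28.48 K

28.48 K


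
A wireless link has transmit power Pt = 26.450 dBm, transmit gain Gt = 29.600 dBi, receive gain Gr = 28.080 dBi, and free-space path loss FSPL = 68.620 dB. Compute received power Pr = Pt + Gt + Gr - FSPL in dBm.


Pr = 26.450 + 29.600 + 28.080 - 68.620 = 15.51 dBm

15.51 dBm


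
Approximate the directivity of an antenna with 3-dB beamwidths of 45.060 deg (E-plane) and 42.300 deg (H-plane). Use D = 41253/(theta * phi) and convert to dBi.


D_linear = 41253 / (45.060 * 42.300) = 21.64333
D_dBi = 10 * log10(21.64333) = 13.35 dBi

13.35 dBi


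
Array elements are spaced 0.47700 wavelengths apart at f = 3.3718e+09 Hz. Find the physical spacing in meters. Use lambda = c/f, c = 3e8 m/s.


lambda = c / f = 3.0000e+08 / 3.3718e+09 = 0.08897325 m
d = 0.47700 * 0.08897325 = 0.04244 m

0.04244 m


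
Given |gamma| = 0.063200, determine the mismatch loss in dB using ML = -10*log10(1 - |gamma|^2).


ML = -10 * log10(1 - 0.063200^2) = -10 * log10(0.99600576) = 0.01738 dB

0.01738 dB


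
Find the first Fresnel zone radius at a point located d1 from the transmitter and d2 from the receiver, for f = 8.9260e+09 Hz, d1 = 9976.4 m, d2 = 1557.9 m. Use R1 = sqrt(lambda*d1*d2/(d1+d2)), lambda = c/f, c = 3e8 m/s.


lambda = c / f = 3.0000e+08 / 8.9260e+09 = 0.03360968 m
R1 = sqrt(0.03360968 * 9976.4 * 1557.9 / (9976.4 + 1557.9)) = 6.730 m

6.730 m


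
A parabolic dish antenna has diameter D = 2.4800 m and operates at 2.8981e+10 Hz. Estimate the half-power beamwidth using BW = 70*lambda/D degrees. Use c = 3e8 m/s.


lambda = c / f = 3.0000e+08 / 2.8981e+10 = 0.01035161 m
BW = 70 * 0.01035161 / 2.4800 = 0.2922 deg

0.2922 deg


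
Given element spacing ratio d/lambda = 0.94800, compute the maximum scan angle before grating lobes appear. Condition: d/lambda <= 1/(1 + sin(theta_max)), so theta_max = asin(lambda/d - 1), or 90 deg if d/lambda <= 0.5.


lambda/d - 1 = 1/0.94800 - 1 = 0.05485232
theta_max = asin(0.05485232) = 3.144 deg

3.144 deg


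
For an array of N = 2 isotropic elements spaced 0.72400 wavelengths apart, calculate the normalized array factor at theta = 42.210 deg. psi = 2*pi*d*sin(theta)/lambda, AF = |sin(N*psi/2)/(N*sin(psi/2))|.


psi = 2*pi*0.72400*sin(42.210 deg) = 3.056263 rad
AF = |sin(2*3.056263/2) / (2*sin(3.056263/2))| = 0.04265

0.04265


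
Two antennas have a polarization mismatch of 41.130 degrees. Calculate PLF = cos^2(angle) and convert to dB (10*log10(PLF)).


PLF_linear = cos^2(41.130 deg) = 0.5673390
PLF_dB = 10 * log10(0.5673390) = -2.462 dB

-2.462 dB


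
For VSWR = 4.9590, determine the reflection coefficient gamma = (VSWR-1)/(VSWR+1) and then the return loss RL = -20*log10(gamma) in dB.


gamma = (4.9590 - 1) / (4.9590 + 1) = 0.6643732
RL = -20 * log10(0.6643732) = 3.552 dB

3.552 dB


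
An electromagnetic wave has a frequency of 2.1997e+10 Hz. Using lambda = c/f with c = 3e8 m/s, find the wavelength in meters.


lambda = c / f = 3.0000e+08 / 2.1997e+10 = 0.01364 m

0.01364 m


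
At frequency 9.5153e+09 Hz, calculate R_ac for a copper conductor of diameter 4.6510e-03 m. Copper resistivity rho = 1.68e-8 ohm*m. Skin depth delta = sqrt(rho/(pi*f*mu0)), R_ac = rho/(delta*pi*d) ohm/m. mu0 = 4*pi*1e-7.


delta = sqrt(1.68e-8 / (pi * 9.5153e+09 * 4*pi*1e-7)) = 6.687496e-07 m
R_ac = 1.68e-8 / (6.687496e-07 * pi * 4.6510e-03) = 1.719 ohm/m

1.719 ohm/m


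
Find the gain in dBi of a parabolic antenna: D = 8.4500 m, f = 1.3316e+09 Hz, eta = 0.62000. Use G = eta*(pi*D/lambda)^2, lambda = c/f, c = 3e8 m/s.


lambda = c / f = 3.0000e+08 / 1.3316e+09 = 0.2252929 m
G_linear = 0.62000 * (pi * 8.4500 / 0.2252929)^2 = 8608.150
G_dBi = 10 * log10(8608.150) = 39.35 dBi

39.35 dBi


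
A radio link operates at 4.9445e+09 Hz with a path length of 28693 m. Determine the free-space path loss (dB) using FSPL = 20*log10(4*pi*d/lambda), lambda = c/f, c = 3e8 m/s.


lambda = c / f = 3.0000e+08 / 4.9445e+09 = 0.06067348 m
FSPL = 20 * log10(4*pi*28693/0.06067348) = 135.5 dB

135.5 dB


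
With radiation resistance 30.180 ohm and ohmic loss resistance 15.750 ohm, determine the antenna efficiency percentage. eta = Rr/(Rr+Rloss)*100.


eta = 30.180 / (30.180 + 15.750) * 100 = 65.71%

65.71%


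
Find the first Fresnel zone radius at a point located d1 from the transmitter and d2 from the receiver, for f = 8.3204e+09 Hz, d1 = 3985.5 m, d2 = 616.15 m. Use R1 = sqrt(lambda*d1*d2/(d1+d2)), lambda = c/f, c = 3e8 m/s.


lambda = c / f = 3.0000e+08 / 8.3204e+09 = 0.03605596 m
R1 = sqrt(0.03605596 * 3985.5 * 616.15 / (3985.5 + 616.15)) = 4.386 m

4.386 m


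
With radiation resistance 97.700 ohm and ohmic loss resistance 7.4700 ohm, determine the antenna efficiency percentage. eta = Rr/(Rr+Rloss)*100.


eta = 97.700 / (97.700 + 7.4700) * 100 = 92.90%

92.90%


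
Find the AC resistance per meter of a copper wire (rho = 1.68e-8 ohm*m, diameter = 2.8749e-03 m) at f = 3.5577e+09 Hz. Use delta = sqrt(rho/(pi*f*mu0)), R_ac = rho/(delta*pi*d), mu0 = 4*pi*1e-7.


delta = sqrt(1.68e-8 / (pi * 3.5577e+09 * 4*pi*1e-7)) = 1.093680e-06 m
R_ac = 1.68e-8 / (1.093680e-06 * pi * 2.8749e-03) = 1.701 ohm/m

1.701 ohm/m


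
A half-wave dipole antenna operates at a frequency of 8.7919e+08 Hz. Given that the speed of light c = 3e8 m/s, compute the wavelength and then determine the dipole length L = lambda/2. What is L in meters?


lambda = c / f = 3.0000e+08 / 8.7919e+08 = 0.3412232 m
L = lambda / 2 = 0.3412232 / 2 = 0.1706 m

0.1706 m


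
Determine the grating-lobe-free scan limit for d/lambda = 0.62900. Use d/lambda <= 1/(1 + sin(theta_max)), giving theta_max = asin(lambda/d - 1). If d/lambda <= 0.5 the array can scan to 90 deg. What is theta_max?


lambda/d - 1 = 1/0.62900 - 1 = 0.5898251
theta_max = asin(0.5898251) = 36.14 deg

36.14 deg


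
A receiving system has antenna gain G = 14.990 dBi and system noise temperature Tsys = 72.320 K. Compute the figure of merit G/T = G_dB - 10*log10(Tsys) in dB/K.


G/T = 14.990 - 10*log10(72.320) = 14.990 - 18.59258 = -3.603 dB/K

-3.603 dB/K


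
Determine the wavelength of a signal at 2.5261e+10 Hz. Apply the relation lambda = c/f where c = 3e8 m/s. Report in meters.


lambda = c / f = 3.0000e+08 / 2.5261e+10 = 0.01188 m

0.01188 m


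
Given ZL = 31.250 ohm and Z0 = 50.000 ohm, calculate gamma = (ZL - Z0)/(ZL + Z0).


gamma = (31.250 - 50.000) / (31.250 + 50.000) = -0.2308

-0.2308


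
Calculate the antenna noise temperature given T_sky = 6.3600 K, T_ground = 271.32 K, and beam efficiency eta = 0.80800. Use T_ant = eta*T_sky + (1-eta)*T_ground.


T_ant = 0.80800 * 6.3600 + (1 - 0.80800) * 271.32 = 57.23 K

57.23 K


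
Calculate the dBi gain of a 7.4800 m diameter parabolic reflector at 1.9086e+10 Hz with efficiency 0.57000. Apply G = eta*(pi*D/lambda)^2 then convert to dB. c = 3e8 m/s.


lambda = c / f = 3.0000e+08 / 1.9086e+10 = 0.01571833 m
G_linear = 0.57000 * (pi * 7.4800 / 0.01571833)^2 = 1.273987e+06
G_dBi = 10 * log10(1.273987e+06) = 61.05 dBi

61.05 dBi


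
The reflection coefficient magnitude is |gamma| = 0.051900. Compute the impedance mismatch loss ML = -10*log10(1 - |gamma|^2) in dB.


ML = -10 * log10(1 - 0.051900^2) = -10 * log10(0.99730639) = 0.01171 dB

0.01171 dB


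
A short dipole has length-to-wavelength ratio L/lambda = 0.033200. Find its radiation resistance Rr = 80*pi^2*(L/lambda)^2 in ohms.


Rr = 80 * pi^2 * (0.033200)^2 = 80 * 9.869604 * 1.102240e-03 = 0.8703 ohm

0.8703 ohm


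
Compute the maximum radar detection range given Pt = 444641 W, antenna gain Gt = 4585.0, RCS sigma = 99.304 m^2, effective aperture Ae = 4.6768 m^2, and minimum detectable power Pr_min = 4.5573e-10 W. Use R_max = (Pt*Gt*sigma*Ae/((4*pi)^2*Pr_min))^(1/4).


R^4 = 444641*4585.0*99.304*4.6768 / ((4*pi)^2 * 4.5573e-10) = 1.315640e+19
R_max = 1.315640e+19^0.25 = 60226 m

60226 m


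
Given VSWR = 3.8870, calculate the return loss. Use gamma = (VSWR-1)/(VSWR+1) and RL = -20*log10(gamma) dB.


gamma = (3.8870 - 1) / (3.8870 + 1) = 0.5907510
RL = -20 * log10(0.5907510) = 4.572 dB

4.572 dB


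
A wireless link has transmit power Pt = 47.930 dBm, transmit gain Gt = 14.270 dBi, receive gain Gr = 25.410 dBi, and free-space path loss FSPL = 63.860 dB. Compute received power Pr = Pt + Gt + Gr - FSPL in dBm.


Pr = 47.930 + 14.270 + 25.410 - 63.860 = 23.75 dBm

23.75 dBm


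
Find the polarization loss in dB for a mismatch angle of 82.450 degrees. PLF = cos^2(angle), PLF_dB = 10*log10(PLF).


PLF_linear = cos^2(82.450 deg) = 0.01726368
PLF_dB = 10 * log10(0.01726368) = -17.63 dB

-17.63 dB


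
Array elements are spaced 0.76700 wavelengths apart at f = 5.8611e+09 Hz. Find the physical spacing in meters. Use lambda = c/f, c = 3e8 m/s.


lambda = c / f = 3.0000e+08 / 5.8611e+09 = 0.05118493 m
d = 0.76700 * 0.05118493 = 0.03926 m

0.03926 m


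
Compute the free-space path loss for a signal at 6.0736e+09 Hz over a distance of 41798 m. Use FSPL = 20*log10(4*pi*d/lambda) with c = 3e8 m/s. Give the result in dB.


lambda = c / f = 3.0000e+08 / 6.0736e+09 = 0.04939410 m
FSPL = 20 * log10(4*pi*41798/0.04939410) = 140.5 dB

140.5 dB


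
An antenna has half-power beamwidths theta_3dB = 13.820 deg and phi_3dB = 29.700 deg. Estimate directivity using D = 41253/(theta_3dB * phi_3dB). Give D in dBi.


D_linear = 41253 / (13.820 * 29.700) = 100.5058
D_dBi = 10 * log10(100.5058) = 20.02 dBi

20.02 dBi


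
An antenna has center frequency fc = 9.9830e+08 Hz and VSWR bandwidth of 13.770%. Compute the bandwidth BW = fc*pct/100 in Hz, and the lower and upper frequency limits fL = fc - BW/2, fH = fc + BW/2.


BW = 9.9830e+08 * 13.770/100 = 1.374659e+08 Hz
fL = 9.9830e+08 - 1.374659e+08/2 = 9.296e+08 Hz
fH = 9.9830e+08 + 1.374659e+08/2 = 1.067e+09 Hz

BW=1.375e+08 Hz, fL=9.296e+08 Hz, fH=1.067e+09 Hz


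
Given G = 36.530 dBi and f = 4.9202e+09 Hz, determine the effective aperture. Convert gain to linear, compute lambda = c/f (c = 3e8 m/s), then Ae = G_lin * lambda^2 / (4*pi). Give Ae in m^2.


lambda = c / f = 3.0000e+08 / 4.9202e+09 = 0.06097313 m
G_linear = 10^(36.530/10) = 4497.799
Ae = G_linear * lambda^2 / (4*pi) = 4497.799 * 0.06097313^2 / (4*pi) = 1.331 m^2

1.331 m^2


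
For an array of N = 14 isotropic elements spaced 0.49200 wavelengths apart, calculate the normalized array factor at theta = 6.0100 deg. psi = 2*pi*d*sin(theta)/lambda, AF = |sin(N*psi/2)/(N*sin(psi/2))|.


psi = 2*pi*0.49200*sin(6.0100 deg) = 0.3236683 rad
AF = |sin(14*0.3236683/2) / (14*sin(0.3236683/2))| = 0.3405

0.3405


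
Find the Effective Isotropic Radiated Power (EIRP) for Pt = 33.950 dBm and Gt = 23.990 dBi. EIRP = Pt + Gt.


EIRP = Pt + Gt = 33.950 + 23.990 = 57.94 dBm

57.94 dBm


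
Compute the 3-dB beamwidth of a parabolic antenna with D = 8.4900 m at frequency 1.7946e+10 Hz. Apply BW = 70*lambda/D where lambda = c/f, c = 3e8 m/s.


lambda = c / f = 3.0000e+08 / 1.7946e+10 = 0.01671682 m
BW = 70 * 0.01671682 / 8.4900 = 0.1378 deg

0.1378 deg


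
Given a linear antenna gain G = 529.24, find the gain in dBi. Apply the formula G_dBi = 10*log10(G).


G_dBi = 10 * log10(529.24) = 27.24 dBi

27.24 dBi


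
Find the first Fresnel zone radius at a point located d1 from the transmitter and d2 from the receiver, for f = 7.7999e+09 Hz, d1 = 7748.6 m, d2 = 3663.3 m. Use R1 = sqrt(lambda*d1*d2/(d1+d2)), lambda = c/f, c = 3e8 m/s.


lambda = c / f = 3.0000e+08 / 7.7999e+09 = 0.03846203 m
R1 = sqrt(0.03846203 * 7748.6 * 3663.3 / (7748.6 + 3663.3)) = 9.781 m

9.781 m


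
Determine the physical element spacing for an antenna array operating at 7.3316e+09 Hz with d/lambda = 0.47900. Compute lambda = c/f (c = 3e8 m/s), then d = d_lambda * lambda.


lambda = c / f = 3.0000e+08 / 7.3316e+09 = 0.04091876 m
d = 0.47900 * 0.04091876 = 0.01960 m

0.01960 m


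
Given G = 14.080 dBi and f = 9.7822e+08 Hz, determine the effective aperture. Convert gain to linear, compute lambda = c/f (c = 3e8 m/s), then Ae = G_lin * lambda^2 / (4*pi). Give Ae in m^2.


lambda = c / f = 3.0000e+08 / 9.7822e+08 = 0.3066795 m
G_linear = 10^(14.080/10) = 25.58586
Ae = G_linear * lambda^2 / (4*pi) = 25.58586 * 0.3066795^2 / (4*pi) = 0.1915 m^2

0.1915 m^2


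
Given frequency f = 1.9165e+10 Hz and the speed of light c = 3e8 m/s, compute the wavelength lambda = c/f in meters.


lambda = c / f = 3.0000e+08 / 1.9165e+10 = 0.01565 m

0.01565 m


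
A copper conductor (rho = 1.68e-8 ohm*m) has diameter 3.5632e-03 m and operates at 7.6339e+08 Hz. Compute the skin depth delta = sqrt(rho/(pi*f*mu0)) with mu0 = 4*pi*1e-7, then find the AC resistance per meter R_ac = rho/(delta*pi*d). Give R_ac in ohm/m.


delta = sqrt(1.68e-8 / (pi * 7.6339e+08 * 4*pi*1e-7)) = 2.361030e-06 m
R_ac = 1.68e-8 / (2.361030e-06 * pi * 3.5632e-03) = 0.6356 ohm/m

0.6356 ohm/m


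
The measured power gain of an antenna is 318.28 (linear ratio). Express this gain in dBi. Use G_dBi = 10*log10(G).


G_dBi = 10 * log10(318.28) = 25.03 dBi

25.03 dBi


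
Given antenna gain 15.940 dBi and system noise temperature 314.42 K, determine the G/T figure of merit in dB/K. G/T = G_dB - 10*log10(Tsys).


G/T = 15.940 - 10*log10(314.42) = 15.940 - 24.97510 = -9.035 dB/K

-9.035 dB/K


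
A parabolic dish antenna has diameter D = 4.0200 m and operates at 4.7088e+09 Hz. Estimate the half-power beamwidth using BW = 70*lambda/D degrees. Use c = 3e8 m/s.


lambda = c / f = 3.0000e+08 / 4.7088e+09 = 0.06371050 m
BW = 70 * 0.06371050 / 4.0200 = 1.109 deg

1.109 deg


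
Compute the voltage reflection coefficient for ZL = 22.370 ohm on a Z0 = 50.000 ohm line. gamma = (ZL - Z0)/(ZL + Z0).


gamma = (22.370 - 50.000) / (22.370 + 50.000) = -0.3818

-0.3818


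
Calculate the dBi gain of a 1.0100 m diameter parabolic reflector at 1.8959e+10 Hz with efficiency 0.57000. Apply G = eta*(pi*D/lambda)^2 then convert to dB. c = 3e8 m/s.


lambda = c / f = 3.0000e+08 / 1.8959e+10 = 0.01582362 m
G_linear = 0.57000 * (pi * 1.0100 / 0.01582362)^2 = 22919.53
G_dBi = 10 * log10(22919.53) = 43.60 dBi

43.60 dBi


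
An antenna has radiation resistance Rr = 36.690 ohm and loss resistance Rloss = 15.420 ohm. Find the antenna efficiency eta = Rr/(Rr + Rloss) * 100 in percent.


eta = 36.690 / (36.690 + 15.420) * 100 = 70.41%

70.41%


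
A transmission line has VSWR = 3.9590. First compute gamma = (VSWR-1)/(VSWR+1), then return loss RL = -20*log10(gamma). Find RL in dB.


gamma = (3.9590 - 1) / (3.9590 + 1) = 0.5966929
RL = -20 * log10(0.5966929) = 4.485 dB

4.485 dB


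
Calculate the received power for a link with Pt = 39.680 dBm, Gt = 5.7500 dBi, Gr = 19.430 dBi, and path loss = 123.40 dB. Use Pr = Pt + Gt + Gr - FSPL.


Pr = 39.680 + 5.7500 + 19.430 - 123.40 = -58.54 dBm

-58.54 dBm


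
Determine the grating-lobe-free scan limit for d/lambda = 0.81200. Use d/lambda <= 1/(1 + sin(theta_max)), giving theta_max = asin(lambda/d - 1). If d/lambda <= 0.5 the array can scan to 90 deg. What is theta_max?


lambda/d - 1 = 1/0.81200 - 1 = 0.2315271
theta_max = asin(0.2315271) = 13.39 deg

13.39 deg


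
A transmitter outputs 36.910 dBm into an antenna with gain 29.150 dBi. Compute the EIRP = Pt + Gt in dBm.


EIRP = Pt + Gt = 36.910 + 29.150 = 66.06 dBm

66.06 dBm


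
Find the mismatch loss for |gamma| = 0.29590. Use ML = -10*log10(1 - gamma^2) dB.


ML = -10 * log10(1 - 0.29590^2) = -10 * log10(0.91244319) = 0.3979 dB

0.3979 dB


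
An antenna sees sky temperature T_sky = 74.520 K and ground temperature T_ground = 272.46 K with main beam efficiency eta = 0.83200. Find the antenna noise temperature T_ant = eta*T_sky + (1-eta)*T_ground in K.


T_ant = 0.83200 * 74.520 + (1 - 0.83200) * 272.46 = 107.8 K

107.8 K


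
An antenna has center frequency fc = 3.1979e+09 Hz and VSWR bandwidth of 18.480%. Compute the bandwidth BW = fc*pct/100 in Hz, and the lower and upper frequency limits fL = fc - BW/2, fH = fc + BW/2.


BW = 3.1979e+09 * 18.480/100 = 5.909719e+08 Hz
fL = 3.1979e+09 - 5.909719e+08/2 = 2.902e+09 Hz
fH = 3.1979e+09 + 5.909719e+08/2 = 3.493e+09 Hz

BW=5.910e+08 Hz, fL=2.902e+09 Hz, fH=3.493e+09 Hz


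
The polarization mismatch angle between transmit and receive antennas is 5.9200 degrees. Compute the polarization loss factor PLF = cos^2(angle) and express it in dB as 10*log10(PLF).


PLF_linear = cos^2(5.9200 deg) = 0.9893622
PLF_dB = 10 * log10(0.9893622) = -0.04645 dB

-0.04645 dB


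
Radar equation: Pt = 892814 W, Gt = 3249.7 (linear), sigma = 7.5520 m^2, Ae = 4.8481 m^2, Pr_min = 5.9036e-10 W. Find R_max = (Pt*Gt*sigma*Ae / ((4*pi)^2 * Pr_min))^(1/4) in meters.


R^4 = 892814*3249.7*7.5520*4.8481 / ((4*pi)^2 * 5.9036e-10) = 1.139465e+18
R_max = 1.139465e+18^0.25 = 32672 m

32672 m


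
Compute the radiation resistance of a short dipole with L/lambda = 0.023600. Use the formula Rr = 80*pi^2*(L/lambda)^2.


Rr = 80 * pi^2 * (0.023600)^2 = 80 * 9.869604 * 5.569600e-04 = 0.4398 ohm

0.4398 ohm


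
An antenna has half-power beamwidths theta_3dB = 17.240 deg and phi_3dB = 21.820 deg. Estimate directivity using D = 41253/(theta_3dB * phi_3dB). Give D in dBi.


D_linear = 41253 / (17.240 * 21.820) = 109.6639
D_dBi = 10 * log10(109.6639) = 20.40 dBi

20.40 dBi


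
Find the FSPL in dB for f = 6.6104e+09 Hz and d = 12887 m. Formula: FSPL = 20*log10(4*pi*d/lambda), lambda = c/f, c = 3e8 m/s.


lambda = c / f = 3.0000e+08 / 6.6104e+09 = 0.04538303 m
FSPL = 20 * log10(4*pi*12887/0.04538303) = 131.0 dB

131.0 dB


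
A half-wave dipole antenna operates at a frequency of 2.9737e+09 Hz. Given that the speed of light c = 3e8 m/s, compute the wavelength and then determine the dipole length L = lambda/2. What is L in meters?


lambda = c / f = 3.0000e+08 / 2.9737e+09 = 0.1008844 m
L = lambda / 2 = 0.1008844 / 2 = 0.05044 m

0.05044 m


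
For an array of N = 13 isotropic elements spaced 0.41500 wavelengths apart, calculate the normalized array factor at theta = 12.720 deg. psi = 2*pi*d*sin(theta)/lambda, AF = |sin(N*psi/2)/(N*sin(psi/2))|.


psi = 2*pi*0.41500*sin(12.720 deg) = 0.5741417 rad
AF = |sin(13*0.5741417/2) / (13*sin(0.5741417/2))| = 0.1512

0.1512
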